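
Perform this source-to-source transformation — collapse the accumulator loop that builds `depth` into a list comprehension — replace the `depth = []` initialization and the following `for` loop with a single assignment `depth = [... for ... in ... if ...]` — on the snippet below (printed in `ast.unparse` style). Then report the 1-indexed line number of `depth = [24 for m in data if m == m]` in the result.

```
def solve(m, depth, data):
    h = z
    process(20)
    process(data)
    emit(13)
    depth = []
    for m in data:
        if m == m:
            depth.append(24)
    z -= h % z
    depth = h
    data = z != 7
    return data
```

Transformed code:
def solve(m, depth, data):
    h = z
    process(20)
    process(data)
    emit(13)
    depth = [24 for m in data if m == m]
    z -= h % z
    depth = h
    data = z != 7
    return data

6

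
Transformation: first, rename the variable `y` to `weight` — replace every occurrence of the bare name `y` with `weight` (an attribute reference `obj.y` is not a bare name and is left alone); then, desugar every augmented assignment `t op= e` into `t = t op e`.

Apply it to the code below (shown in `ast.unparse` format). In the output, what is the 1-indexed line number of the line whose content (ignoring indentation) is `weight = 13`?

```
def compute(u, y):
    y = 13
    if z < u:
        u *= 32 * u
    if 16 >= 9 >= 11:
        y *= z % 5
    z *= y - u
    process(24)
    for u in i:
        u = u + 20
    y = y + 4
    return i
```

2

Transformed code:
def compute(u, weight):
    weight = 13
    if z < u:
        u = u * (32 * u)
    if 16 >= 9 >= 11:
        weight = weight * (z % 5)
    z = z * (weight - u)
    process(24)
    for u in i:
        u = u + 20
    weight = weight + 4
    return i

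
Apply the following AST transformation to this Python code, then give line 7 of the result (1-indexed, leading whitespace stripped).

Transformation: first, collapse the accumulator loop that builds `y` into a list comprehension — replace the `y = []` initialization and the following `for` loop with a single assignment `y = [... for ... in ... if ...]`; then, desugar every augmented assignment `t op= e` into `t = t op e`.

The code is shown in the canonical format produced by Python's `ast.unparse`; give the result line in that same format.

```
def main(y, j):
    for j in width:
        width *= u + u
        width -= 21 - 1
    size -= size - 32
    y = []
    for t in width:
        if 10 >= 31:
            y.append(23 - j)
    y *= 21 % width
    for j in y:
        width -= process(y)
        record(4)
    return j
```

y = y * (21 % width)

Transformed code:
def main(y, j):
    for j in width:
        width = width * (u + u)
        width = width - (21 - 1)
    size = size - (size - 32)
    y = [23 - j for t in width if 10 >= 31]
    y = y * (21 % width)
    for j in y:
        width = width - process(y)
        record(4)
    return j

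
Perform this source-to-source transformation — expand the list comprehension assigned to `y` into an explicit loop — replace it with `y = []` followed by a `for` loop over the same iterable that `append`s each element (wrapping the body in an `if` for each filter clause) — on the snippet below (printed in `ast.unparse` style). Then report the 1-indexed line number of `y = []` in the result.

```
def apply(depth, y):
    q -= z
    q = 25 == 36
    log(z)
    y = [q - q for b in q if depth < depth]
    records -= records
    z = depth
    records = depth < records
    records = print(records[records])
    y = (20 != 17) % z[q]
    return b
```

5

Transformed code:
def apply(depth, y):
    q -= z
    q = 25 == 36
    log(z)
    y = []
    for b in q:
        if depth < depth:
            y.append(q - q)
    records -= records
    z = depth
    records = depth < records
    records = print(records[records])
    y = (20 != 17) % z[q]
    return b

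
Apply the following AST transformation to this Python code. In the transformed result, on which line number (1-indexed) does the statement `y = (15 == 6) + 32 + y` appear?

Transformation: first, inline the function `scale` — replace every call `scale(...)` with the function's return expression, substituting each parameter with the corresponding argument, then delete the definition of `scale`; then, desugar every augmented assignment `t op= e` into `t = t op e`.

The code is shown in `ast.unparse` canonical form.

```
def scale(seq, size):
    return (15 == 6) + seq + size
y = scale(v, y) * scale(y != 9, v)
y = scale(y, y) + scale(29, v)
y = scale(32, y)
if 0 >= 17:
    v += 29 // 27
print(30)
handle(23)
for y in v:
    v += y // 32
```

Transformed code:
y = ((15 == 6) + v + y) * ((15 == 6) + (y != 9) + v)
y = (15 == 6) + y + y + ((15 == 6) + 29 + v)
y = (15 == 6) + 32 + y
if 0 >= 17:
    v = v + 29 // 27
print(30)
handle(23)
for y in v:
    v = v + y // 32

3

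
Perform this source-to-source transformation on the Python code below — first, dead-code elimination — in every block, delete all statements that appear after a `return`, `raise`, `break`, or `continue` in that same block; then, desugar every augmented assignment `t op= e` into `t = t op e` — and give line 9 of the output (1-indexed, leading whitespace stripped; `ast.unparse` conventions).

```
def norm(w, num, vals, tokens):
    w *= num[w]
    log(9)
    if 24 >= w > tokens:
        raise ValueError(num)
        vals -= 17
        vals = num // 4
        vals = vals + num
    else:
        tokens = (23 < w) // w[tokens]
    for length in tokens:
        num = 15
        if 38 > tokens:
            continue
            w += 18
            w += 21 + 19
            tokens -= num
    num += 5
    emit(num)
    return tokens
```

num = 15

Transformed code:
def norm(w, num, vals, tokens):
    w = w * num[w]
    log(9)
    if 24 >= w > tokens:
        raise ValueError(num)
    else:
        tokens = (23 < w) // w[tokens]
    for length in tokens:
        num = 15
        if 38 > tokens:
            continue
    num = num + 5
    emit(num)
    return tokens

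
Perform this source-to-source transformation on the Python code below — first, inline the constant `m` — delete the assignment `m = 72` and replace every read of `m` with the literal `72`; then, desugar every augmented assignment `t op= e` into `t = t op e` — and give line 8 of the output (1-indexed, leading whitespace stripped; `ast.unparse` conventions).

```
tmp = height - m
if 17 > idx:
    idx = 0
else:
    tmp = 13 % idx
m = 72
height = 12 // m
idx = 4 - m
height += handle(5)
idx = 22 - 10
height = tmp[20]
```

height = height + handle(5)

Transformed code:
tmp = height - 72
if 17 > idx:
    idx = 0
else:
    tmp = 13 % idx
height = 12 // 72
idx = 4 - 72
height = height + handle(5)
idx = 22 - 10
height = tmp[20]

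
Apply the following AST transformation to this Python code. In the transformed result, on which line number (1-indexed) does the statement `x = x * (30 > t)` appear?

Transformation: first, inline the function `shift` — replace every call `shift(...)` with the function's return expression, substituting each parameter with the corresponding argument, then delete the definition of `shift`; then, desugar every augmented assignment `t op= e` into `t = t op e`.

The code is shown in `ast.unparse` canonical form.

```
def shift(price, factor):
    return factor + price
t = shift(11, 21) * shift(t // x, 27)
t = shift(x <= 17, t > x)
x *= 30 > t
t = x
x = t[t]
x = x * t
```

Transformed code:
t = (21 + 11) * (27 + t // x)
t = (t > x) + (x <= 17)
x = x * (30 > t)
t = x
x = t[t]
x = x * t

3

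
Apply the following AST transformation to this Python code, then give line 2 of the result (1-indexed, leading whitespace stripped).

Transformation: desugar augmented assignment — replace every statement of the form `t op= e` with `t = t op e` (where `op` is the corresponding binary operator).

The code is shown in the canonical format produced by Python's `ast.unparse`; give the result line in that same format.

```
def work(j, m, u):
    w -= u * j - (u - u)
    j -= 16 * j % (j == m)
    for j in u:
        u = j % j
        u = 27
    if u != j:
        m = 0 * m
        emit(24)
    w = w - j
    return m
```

Transformed code:
def work(j, m, u):
    w = w - (u * j - (u - u))
    j = j - 16 * j % (j == m)
    for j in u:
        u = j % j
        u = 27
    if u != j:
        m = 0 * m
        emit(24)
    w = w - j
    return m

w = w - (u * j - (u - u))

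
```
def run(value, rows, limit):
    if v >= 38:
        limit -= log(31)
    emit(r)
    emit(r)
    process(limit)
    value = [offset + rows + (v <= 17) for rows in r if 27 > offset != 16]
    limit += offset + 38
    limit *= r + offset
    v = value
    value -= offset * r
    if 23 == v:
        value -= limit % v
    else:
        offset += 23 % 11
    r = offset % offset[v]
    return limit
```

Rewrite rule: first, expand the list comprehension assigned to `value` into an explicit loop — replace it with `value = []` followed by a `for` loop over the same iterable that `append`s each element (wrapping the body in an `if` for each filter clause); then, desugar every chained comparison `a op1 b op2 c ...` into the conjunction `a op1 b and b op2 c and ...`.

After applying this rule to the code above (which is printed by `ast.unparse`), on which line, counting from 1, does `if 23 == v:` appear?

15

Transformed code:
def run(value, rows, limit):
    if v >= 38:
        limit -= log(31)
    emit(r)
    emit(r)
    process(limit)
    value = []
    for rows in r:
        if 27 > offset and offset != 16:
            value.append(offset + rows + (v <= 17))
    limit += offset + 38
    limit *= r + offset
    v = value
    value -= offset * r
    if 23 == v:
        value -= limit % v
    else:
        offset += 23 % 11
    r = offset % offset[v]
    return limit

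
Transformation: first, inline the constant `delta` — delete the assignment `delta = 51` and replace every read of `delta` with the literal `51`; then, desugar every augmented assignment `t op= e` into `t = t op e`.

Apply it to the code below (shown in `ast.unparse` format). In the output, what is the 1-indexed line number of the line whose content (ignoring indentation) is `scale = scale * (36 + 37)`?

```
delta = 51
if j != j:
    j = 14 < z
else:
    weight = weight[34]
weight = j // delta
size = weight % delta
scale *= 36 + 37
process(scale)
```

Transformed code:
if j != j:
    j = 14 < z
else:
    weight = weight[34]
weight = j // 51
size = weight % 51
scale = scale * (36 + 37)
process(scale)

7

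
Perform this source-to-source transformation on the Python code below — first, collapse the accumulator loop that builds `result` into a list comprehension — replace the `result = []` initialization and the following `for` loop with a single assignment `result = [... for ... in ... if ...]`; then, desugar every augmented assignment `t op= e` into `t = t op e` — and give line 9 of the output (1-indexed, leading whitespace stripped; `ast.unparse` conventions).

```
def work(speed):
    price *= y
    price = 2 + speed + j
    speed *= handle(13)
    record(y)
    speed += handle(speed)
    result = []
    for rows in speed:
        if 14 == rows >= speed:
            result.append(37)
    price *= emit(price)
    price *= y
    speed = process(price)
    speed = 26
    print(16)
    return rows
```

price = price * y

Transformed code:
def work(speed):
    price = price * y
    price = 2 + speed + j
    speed = speed * handle(13)
    record(y)
    speed = speed + handle(speed)
    result = [37 for rows in speed if 14 == rows >= speed]
    price = price * emit(price)
    price = price * y
    speed = process(price)
    speed = 26
    print(16)
    return rows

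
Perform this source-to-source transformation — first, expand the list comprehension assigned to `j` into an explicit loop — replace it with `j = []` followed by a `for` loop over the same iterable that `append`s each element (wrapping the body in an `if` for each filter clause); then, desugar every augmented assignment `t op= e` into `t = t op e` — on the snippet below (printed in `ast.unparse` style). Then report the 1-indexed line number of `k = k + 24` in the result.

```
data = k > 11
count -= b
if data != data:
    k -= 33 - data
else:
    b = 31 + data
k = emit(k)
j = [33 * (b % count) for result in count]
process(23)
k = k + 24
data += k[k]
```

Transformed code:
data = k > 11
count = count - b
if data != data:
    k = k - (33 - data)
else:
    b = 31 + data
k = emit(k)
j = []
for result in count:
    j.append(33 * (b % count))
process(23)
k = k + 24
data = data + k[k]

12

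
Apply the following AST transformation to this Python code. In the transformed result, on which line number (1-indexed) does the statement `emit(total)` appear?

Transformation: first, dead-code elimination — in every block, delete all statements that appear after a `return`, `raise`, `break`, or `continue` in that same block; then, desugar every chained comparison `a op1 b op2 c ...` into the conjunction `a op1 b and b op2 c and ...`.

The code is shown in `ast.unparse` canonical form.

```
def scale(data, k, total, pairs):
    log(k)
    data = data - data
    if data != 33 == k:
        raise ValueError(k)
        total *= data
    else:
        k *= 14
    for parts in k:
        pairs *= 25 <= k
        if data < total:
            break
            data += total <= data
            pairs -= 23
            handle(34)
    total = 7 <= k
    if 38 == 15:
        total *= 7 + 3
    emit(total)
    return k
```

15

Transformed code:
def scale(data, k, total, pairs):
    log(k)
    data = data - data
    if data != 33 and 33 == k:
        raise ValueError(k)
    else:
        k *= 14
    for parts in k:
        pairs *= 25 <= k
        if data < total:
            break
    total = 7 <= k
    if 38 == 15:
        total *= 7 + 3
    emit(total)
    return k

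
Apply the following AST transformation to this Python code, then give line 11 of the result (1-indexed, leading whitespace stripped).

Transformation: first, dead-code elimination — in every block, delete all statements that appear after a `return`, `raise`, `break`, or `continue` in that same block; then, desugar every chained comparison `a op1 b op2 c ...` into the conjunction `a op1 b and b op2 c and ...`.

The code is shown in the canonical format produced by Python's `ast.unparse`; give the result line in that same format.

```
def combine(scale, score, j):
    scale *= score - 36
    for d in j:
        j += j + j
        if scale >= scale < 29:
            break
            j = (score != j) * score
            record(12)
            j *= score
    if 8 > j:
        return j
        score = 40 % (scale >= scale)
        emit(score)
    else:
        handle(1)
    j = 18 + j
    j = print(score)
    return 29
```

j = 18 + j

Transformed code:
def combine(scale, score, j):
    scale *= score - 36
    for d in j:
        j += j + j
        if scale >= scale and scale < 29:
            break
    if 8 > j:
        return j
    else:
        handle(1)
    j = 18 + j
    j = print(score)
    return 29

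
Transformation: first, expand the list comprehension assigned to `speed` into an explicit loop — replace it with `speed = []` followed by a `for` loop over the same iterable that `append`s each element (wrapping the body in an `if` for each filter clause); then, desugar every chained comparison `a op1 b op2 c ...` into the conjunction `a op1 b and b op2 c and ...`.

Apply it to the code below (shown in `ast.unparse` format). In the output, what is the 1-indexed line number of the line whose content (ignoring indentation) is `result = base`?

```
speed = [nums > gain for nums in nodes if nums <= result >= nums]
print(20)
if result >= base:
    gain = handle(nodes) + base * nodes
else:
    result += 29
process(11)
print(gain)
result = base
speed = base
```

12

Transformed code:
speed = []
for nums in nodes:
    if nums <= result and result >= nums:
        speed.append(nums > gain)
print(20)
if result >= base:
    gain = handle(nodes) + base * nodes
else:
    result += 29
process(11)
print(gain)
result = base
speed = base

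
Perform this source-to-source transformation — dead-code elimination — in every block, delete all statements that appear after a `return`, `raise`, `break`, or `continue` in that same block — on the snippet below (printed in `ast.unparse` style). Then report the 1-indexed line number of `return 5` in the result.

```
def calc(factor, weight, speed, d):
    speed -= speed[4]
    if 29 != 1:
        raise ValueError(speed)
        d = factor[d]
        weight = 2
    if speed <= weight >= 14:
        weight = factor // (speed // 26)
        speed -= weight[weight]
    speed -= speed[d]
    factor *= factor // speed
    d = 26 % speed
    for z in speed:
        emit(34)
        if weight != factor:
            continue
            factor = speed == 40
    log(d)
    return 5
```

16

Transformed code:
def calc(factor, weight, speed, d):
    speed -= speed[4]
    if 29 != 1:
        raise ValueError(speed)
    if speed <= weight >= 14:
        weight = factor // (speed // 26)
        speed -= weight[weight]
    speed -= speed[d]
    factor *= factor // speed
    d = 26 % speed
    for z in speed:
        emit(34)
        if weight != factor:
            continue
    log(d)
    return 5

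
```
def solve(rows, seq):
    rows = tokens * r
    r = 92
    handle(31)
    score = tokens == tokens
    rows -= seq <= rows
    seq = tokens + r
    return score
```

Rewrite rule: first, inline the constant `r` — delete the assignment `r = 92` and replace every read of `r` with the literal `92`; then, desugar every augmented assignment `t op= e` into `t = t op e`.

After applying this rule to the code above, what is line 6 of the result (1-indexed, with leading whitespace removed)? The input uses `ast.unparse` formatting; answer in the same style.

seq = tokens + 92

Transformed code:
def solve(rows, seq):
    rows = tokens * 92
    handle(31)
    score = tokens == tokens
    rows = rows - (seq <= rows)
    seq = tokens + 92
    return score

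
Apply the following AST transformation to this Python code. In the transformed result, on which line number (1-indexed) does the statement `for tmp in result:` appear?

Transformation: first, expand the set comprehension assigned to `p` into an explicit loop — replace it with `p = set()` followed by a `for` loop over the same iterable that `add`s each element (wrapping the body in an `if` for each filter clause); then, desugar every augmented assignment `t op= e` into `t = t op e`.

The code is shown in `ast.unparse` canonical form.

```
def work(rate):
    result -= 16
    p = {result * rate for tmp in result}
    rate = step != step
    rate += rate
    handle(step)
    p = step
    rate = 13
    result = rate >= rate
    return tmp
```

Transformed code:
def work(rate):
    result = result - 16
    p = set()
    for tmp in result:
        p.add(result * rate)
    rate = step != step
    rate = rate + rate
    handle(step)
    p = step
    rate = 13
    result = rate >= rate
    return tmp

4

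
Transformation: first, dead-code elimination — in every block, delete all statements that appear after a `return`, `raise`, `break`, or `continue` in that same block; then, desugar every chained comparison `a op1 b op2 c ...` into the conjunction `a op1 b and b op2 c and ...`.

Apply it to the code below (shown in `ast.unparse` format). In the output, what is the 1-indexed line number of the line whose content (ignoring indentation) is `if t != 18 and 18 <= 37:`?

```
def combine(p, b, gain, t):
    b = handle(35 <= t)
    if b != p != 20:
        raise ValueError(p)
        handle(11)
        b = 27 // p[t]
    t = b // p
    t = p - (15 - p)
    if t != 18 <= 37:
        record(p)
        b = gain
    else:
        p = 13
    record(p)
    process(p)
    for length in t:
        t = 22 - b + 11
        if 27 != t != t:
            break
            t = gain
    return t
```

7

Transformed code:
def combine(p, b, gain, t):
    b = handle(35 <= t)
    if b != p and p != 20:
        raise ValueError(p)
    t = b // p
    t = p - (15 - p)
    if t != 18 and 18 <= 37:
        record(p)
        b = gain
    else:
        p = 13
    record(p)
    process(p)
    for length in t:
        t = 22 - b + 11
        if 27 != t and t != t:
            break
    return t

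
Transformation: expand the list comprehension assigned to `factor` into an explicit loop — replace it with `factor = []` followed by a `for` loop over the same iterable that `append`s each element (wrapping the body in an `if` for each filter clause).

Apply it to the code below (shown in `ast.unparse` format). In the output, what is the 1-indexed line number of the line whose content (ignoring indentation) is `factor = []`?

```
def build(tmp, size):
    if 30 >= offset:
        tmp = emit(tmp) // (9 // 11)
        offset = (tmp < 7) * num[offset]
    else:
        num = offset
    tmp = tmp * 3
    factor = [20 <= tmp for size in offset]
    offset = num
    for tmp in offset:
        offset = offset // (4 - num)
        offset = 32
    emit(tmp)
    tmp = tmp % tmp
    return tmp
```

Transformed code:
def build(tmp, size):
    if 30 >= offset:
        tmp = emit(tmp) // (9 // 11)
        offset = (tmp < 7) * num[offset]
    else:
        num = offset
    tmp = tmp * 3
    factor = []
    for size in offset:
        factor.append(20 <= tmp)
    offset = num
    for tmp in offset:
        offset = offset // (4 - num)
        offset = 32
    emit(tmp)
    tmp = tmp % tmp
    return tmp

8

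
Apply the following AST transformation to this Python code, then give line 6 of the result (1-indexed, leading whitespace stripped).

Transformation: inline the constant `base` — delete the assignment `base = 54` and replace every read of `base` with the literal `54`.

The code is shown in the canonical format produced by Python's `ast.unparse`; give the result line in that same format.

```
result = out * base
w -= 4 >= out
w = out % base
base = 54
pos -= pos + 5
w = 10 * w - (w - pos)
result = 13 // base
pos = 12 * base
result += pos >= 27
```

result = 13 // 54

Transformed code:
result = out * 54
w -= 4 >= out
w = out % 54
pos -= pos + 5
w = 10 * w - (w - pos)
result = 13 // 54
pos = 12 * 54
result += pos >= 27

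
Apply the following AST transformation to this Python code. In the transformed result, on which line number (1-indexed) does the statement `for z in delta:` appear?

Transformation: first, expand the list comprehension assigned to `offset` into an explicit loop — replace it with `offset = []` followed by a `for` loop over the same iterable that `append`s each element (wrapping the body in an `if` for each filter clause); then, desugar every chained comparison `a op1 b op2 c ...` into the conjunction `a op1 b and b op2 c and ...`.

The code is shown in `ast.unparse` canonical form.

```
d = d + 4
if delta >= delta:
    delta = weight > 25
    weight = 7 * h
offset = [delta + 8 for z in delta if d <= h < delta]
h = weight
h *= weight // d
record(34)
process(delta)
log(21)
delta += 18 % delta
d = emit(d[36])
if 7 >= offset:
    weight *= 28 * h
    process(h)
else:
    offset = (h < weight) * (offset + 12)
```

6

Transformed code:
d = d + 4
if delta >= delta:
    delta = weight > 25
    weight = 7 * h
offset = []
for z in delta:
    if d <= h and h < delta:
        offset.append(delta + 8)
h = weight
h *= weight // d
record(34)
process(delta)
log(21)
delta += 18 % delta
d = emit(d[36])
if 7 >= offset:
    weight *= 28 * h
    process(h)
else:
    offset = (h < weight) * (offset + 12)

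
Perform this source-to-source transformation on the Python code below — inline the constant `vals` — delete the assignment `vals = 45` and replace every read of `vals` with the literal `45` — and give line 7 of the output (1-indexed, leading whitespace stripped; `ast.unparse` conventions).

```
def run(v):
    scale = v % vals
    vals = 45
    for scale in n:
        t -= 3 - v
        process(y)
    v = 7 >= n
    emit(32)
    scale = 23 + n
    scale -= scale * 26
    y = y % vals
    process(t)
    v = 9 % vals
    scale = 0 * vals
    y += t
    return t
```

Transformed code:
def run(v):
    scale = v % 45
    for scale in n:
        t -= 3 - v
        process(y)
    v = 7 >= n
    emit(32)
    scale = 23 + n
    scale -= scale * 26
    y = y % 45
    process(t)
    v = 9 % 45
    scale = 0 * 45
    y += t
    return t

emit(32)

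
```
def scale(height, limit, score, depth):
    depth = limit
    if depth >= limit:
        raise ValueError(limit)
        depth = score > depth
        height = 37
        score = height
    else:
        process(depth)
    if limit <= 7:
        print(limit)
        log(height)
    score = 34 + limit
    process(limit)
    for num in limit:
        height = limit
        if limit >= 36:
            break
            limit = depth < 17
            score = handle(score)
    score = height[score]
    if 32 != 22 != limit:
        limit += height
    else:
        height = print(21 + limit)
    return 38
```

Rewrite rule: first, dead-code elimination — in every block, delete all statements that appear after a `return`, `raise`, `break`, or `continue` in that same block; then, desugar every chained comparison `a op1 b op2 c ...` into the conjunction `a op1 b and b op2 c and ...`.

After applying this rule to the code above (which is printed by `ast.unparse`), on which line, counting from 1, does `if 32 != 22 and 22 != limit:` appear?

17

Transformed code:
def scale(height, limit, score, depth):
    depth = limit
    if depth >= limit:
        raise ValueError(limit)
    else:
        process(depth)
    if limit <= 7:
        print(limit)
        log(height)
    score = 34 + limit
    process(limit)
    for num in limit:
        height = limit
        if limit >= 36:
            break
    score = height[score]
    if 32 != 22 and 22 != limit:
        limit += height
    else:
        height = print(21 + limit)
    return 38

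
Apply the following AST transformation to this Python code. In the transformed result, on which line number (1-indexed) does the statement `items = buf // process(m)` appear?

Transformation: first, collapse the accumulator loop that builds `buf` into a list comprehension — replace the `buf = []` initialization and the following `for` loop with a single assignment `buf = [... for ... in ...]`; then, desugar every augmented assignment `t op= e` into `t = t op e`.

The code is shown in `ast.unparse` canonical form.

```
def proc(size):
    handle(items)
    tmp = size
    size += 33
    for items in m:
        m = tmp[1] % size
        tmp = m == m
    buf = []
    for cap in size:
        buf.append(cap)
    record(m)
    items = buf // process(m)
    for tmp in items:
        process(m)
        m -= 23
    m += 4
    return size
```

Transformed code:
def proc(size):
    handle(items)
    tmp = size
    size = size + 33
    for items in m:
        m = tmp[1] % size
        tmp = m == m
    buf = [cap for cap in size]
    record(m)
    items = buf // process(m)
    for tmp in items:
        process(m)
        m = m - 23
    m = m + 4
    return size

10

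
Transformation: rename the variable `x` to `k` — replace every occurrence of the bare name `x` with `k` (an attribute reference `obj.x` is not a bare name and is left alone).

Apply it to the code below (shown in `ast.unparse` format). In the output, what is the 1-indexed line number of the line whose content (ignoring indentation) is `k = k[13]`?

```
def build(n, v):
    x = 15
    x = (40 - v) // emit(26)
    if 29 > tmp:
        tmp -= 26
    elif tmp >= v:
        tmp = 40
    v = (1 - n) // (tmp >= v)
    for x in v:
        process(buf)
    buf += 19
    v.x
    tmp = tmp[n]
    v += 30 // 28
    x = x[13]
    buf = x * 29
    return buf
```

Transformed code:
def build(n, v):
    k = 15
    k = (40 - v) // emit(26)
    if 29 > tmp:
        tmp -= 26
    elif tmp >= v:
        tmp = 40
    v = (1 - n) // (tmp >= v)
    for k in v:
        process(buf)
    buf += 19
    v.x
    tmp = tmp[n]
    v += 30 // 28
    k = k[13]
    buf = k * 29
    return buf

15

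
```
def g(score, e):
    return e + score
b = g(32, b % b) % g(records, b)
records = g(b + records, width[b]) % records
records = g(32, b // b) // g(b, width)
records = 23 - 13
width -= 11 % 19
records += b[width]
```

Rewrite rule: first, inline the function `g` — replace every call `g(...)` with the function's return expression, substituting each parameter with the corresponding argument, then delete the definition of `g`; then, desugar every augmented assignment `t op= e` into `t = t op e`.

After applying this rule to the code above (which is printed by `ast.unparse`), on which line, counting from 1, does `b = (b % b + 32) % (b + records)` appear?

Transformed code:
b = (b % b + 32) % (b + records)
records = (width[b] + (b + records)) % records
records = (b // b + 32) // (width + b)
records = 23 - 13
width = width - 11 % 19
records = records + b[width]

1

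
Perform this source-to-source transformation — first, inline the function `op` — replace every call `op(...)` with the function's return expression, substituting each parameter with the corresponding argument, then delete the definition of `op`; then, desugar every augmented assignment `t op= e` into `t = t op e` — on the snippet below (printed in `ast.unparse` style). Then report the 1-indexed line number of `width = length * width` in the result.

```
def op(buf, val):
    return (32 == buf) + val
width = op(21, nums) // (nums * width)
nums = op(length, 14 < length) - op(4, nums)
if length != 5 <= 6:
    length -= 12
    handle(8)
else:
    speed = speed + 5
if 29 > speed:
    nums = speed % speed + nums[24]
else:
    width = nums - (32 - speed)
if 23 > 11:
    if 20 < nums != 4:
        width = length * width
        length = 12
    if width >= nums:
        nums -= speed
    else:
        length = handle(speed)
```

14

Transformed code:
width = ((32 == 21) + nums) // (nums * width)
nums = (32 == length) + (14 < length) - ((32 == 4) + nums)
if length != 5 <= 6:
    length = length - 12
    handle(8)
else:
    speed = speed + 5
if 29 > speed:
    nums = speed % speed + nums[24]
else:
    width = nums - (32 - speed)
if 23 > 11:
    if 20 < nums != 4:
        width = length * width
        length = 12
    if width >= nums:
        nums = nums - speed
    else:
        length = handle(speed)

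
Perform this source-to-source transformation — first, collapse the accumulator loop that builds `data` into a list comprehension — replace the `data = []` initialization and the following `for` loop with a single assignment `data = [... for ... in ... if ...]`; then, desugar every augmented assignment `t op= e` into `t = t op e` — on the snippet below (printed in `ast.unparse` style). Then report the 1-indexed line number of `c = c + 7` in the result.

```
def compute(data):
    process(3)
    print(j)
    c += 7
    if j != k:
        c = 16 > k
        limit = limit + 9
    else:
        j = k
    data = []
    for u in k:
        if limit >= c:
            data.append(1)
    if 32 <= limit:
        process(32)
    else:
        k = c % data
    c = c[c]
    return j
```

4

Transformed code:
def compute(data):
    process(3)
    print(j)
    c = c + 7
    if j != k:
        c = 16 > k
        limit = limit + 9
    else:
        j = k
    data = [1 for u in k if limit >= c]
    if 32 <= limit:
        process(32)
    else:
        k = c % data
    c = c[c]
    return j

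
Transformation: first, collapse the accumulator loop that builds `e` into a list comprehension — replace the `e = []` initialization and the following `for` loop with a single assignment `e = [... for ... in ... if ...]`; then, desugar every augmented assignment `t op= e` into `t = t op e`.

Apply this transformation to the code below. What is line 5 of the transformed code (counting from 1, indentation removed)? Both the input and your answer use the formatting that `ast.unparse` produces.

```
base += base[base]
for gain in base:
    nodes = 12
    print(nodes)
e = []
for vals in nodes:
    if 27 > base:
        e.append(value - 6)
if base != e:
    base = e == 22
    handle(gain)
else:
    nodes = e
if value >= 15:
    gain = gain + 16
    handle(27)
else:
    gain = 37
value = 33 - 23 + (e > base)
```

e = [value - 6 for vals in nodes if 27 > base]

Transformed code:
base = base + base[base]
for gain in base:
    nodes = 12
    print(nodes)
e = [value - 6 for vals in nodes if 27 > base]
if base != e:
    base = e == 22
    handle(gain)
else:
    nodes = e
if value >= 15:
    gain = gain + 16
    handle(27)
else:
    gain = 37
value = 33 - 23 + (e > base)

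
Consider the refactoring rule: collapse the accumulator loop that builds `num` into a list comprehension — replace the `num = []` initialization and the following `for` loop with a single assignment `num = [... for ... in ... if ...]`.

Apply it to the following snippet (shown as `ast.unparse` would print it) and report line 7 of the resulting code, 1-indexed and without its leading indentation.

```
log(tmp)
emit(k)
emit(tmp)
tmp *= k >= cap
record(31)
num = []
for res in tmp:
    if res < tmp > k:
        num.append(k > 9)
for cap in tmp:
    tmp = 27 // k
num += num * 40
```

Transformed code:
log(tmp)
emit(k)
emit(tmp)
tmp *= k >= cap
record(31)
num = [k > 9 for res in tmp if res < tmp > k]
for cap in tmp:
    tmp = 27 // k
num += num * 40

for cap in tmp:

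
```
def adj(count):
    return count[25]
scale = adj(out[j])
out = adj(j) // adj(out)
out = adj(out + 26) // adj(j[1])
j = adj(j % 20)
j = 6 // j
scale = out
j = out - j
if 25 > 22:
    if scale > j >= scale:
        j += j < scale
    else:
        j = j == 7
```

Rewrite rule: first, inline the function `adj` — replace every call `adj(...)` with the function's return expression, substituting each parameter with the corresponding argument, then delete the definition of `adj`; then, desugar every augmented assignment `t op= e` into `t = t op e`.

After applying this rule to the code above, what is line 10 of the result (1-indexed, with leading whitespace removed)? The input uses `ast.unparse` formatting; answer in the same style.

j = j + (j < scale)

Transformed code:
scale = out[j][25]
out = j[25] // out[25]
out = (out + 26)[25] // j[1][25]
j = (j % 20)[25]
j = 6 // j
scale = out
j = out - j
if 25 > 22:
    if scale > j >= scale:
        j = j + (j < scale)
    else:
        j = j == 7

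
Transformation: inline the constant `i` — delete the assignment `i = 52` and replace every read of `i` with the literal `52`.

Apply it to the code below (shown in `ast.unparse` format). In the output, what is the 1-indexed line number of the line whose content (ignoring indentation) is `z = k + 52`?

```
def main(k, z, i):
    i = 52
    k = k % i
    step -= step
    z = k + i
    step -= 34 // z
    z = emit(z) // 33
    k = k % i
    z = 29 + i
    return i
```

Transformed code:
def main(k, z, i):
    k = k % 52
    step -= step
    z = k + 52
    step -= 34 // z
    z = emit(z) // 33
    k = k % 52
    z = 29 + 52
    return 52

4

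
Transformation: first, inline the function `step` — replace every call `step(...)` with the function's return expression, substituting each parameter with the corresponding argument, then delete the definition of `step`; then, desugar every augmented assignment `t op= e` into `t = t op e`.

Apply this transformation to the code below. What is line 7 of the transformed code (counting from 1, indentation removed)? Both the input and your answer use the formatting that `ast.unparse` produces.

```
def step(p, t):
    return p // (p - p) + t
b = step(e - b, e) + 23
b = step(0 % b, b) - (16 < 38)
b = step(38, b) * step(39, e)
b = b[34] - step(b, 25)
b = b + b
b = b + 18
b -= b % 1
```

Transformed code:
b = (e - b) // (e - b - (e - b)) + e + 23
b = 0 % b // (0 % b - 0 % b) + b - (16 < 38)
b = (38 // (38 - 38) + b) * (39 // (39 - 39) + e)
b = b[34] - (b // (b - b) + 25)
b = b + b
b = b + 18
b = b - b % 1

b = b - b % 1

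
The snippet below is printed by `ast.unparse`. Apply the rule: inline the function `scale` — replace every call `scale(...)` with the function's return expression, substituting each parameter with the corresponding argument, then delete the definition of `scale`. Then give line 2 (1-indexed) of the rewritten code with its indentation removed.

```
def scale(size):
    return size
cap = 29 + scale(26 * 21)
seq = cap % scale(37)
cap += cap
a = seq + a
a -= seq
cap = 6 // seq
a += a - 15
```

seq = cap % 37

Transformed code:
cap = 29 + 26 * 21
seq = cap % 37
cap += cap
a = seq + a
a -= seq
cap = 6 // seq
a += a - 15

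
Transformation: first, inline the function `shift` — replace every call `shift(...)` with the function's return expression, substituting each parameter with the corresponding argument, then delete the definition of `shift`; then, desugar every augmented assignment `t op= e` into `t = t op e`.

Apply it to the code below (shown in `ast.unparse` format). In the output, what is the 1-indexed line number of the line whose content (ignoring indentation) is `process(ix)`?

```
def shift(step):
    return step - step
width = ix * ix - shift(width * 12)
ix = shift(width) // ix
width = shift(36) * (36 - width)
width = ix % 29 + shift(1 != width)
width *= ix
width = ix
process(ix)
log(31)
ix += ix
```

Transformed code:
width = ix * ix - (width * 12 - width * 12)
ix = (width - width) // ix
width = (36 - 36) * (36 - width)
width = ix % 29 + ((1 != width) - (1 != width))
width = width * ix
width = ix
process(ix)
log(31)
ix = ix + ix

7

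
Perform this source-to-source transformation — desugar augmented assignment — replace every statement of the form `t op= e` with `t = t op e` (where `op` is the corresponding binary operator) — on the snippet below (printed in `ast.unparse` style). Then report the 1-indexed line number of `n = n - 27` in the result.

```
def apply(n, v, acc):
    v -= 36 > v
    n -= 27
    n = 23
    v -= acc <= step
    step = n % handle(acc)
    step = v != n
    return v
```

Transformed code:
def apply(n, v, acc):
    v = v - (36 > v)
    n = n - 27
    n = 23
    v = v - (acc <= step)
    step = n % handle(acc)
    step = v != n
    return v

3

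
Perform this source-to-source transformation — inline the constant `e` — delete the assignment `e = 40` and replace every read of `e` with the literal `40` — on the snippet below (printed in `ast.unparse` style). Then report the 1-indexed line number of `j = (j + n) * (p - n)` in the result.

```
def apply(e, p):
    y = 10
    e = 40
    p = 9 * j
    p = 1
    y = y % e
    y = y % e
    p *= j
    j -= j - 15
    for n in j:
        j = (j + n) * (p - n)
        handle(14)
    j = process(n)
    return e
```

Transformed code:
def apply(e, p):
    y = 10
    p = 9 * j
    p = 1
    y = y % 40
    y = y % 40
    p *= j
    j -= j - 15
    for n in j:
        j = (j + n) * (p - n)
        handle(14)
    j = process(n)
    return 40

10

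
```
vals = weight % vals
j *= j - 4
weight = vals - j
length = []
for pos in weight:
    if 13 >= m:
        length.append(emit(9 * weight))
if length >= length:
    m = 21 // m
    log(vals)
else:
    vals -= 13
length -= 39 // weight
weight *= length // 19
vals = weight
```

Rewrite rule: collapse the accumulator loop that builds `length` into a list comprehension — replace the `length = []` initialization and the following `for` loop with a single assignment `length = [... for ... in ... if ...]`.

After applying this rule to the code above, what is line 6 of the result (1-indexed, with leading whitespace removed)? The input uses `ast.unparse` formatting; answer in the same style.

m = 21 // m

Transformed code:
vals = weight % vals
j *= j - 4
weight = vals - j
length = [emit(9 * weight) for pos in weight if 13 >= m]
if length >= length:
    m = 21 // m
    log(vals)
else:
    vals -= 13
length -= 39 // weight
weight *= length // 19
vals = weight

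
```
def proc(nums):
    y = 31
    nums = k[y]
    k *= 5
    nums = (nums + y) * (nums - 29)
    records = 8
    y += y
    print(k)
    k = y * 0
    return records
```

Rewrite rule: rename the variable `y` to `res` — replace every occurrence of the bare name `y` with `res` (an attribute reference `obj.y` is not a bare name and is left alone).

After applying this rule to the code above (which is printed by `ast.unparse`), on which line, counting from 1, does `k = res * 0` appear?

Transformed code:
def proc(nums):
    res = 31
    nums = k[res]
    k *= 5
    nums = (nums + res) * (nums - 29)
    records = 8
    res += res
    print(k)
    k = res * 0
    return records

9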